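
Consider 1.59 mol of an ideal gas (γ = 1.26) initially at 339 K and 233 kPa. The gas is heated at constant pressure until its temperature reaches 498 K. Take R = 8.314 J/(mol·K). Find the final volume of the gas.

28.3 L

V₁ = nRT₁/P₁ = 1.59×8.314×339/233 = 19.2 L.
Isobaric: P stays 233 kPa; V/T = const ⇒ T₂ = 498 K, V₂ = 28.3 L.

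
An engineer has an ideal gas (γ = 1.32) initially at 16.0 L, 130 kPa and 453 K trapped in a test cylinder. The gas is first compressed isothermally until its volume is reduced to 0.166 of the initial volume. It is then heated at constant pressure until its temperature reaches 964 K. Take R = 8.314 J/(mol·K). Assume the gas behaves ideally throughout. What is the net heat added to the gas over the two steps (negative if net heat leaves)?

5940 J

n = P₁V₁/(RT₁) = 130×16.0/(8.314×453) = 0.552 mol.
Step 1 — Isothermal: T stays 453 K; PV = const ⇒ V₂ = 2.66 L, P₂ = 783 kPa.
ΔU = 0 (ideal gas, T constant).
W = nRT ln(V₂/V₁) = 0.552×8.314×453×ln(0.166) = -3740 J.
Q = ΔU + W = -3740 J.
State after step 1: P = 783 kPa, V = 2.66 L, T = 453 K.
Step 2 — Isobaric: P stays 783 kPa; V/T = const ⇒ T₂ = 964 K, V₂ = 5.65 L.
W = PΔV = 783×(5.65−2.66) kPa·L = 2350 J.
ΔU = nCvΔT = 0.552×26.0×(964−453) = 7330 J.
Q = ΔU + W = nCpΔT = 9680 J.
Net over both steps: W = -1390 J, Q = 5940 J, ΔU = 7330 J.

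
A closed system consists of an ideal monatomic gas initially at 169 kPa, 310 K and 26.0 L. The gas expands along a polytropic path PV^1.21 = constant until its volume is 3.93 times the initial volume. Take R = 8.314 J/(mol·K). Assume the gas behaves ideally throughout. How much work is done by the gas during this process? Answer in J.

n = P₁V₁/(RT₁) = 169×26.0/(8.314×310) = 1.70 mol.
Polytropic n=1.21: T₂ = T₁(V₁/V₂)^(n−1) = 310×(0.254)^0.21 = 233 K; P₂ = P₁(V₁/V₂)^n = 32.3 kPa.
W = (P₁V₁−P₂V₂)/(n−1) = (169×26.0−32.3×102)/0.21 = 5230 J.

5230 J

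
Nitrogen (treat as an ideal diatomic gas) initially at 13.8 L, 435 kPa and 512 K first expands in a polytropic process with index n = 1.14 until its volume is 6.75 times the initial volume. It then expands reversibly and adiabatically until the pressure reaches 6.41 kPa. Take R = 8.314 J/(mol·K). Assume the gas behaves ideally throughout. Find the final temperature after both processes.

219 K

n = P₁V₁/(RT₁) = 435×13.8/(8.314×512) = 1.41 mol.
Step 1 — Polytropic n=1.14: T₂ = T₁(V₁/V₂)^(n−1) = 512×(0.148)^0.14 = 392 K; P₂ = P₁(V₁/V₂)^n = 49.3 kPa.
W = (P₁V₁−P₂V₂)/(n−1) = (435×13.8−49.3×93.2)/0.14 = 10100 J.
ΔU = nCvΔT = 1.41×20.8×(392−512) = -3520 J.
Q = ΔU + W = 6540 J.
State after step 1: P = 49.3 kPa, V = 93.2 L, T = 392 K.
Step 2 — Adiabatic: T₂/T₁ = (P₂/P₁)^((γ−1)/γ) ⇒ T₂ = 392×(0.130)^0.286 = 219 K; V₂ = 400 L.
ΔU = nCvΔT = 1.41×20.8×(219−392) = -5070 J.
Q = 0 for an adiabatic process, so W = −ΔU = 5070 J.
Net over both steps: W = 15100 J, Q = 6540 J, ΔU = -8600 J.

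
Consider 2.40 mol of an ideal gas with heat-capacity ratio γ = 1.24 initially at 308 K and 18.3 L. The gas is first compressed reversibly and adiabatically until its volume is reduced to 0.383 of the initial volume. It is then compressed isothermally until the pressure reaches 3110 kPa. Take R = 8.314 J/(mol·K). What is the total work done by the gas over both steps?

-14600 J

P₁ = nRT₁/V₁ = 2.40×8.314×308/18.3 = 336 kPa.
Step 1 — Adiabatic: TV^(γ−1) = const ⇒ T₂ = 308×(2.61)^0.240 = 388 K; PV^γ = const ⇒ P₂ = 1100 kPa.
ΔU = nCvΔT = 2.40×34.6×(388−308) = 6630 J.
Q = 0 for an adiabatic process, so W = −ΔU = -6630 J.
State after step 1: P = 1100 kPa, V = 7.01 L, T = 388 K.
Step 2 — Isothermal: T stays 388 K; PV = const ⇒ V₂ = 2.49 L, P₂ = 3110 kPa.
ΔU = 0 (ideal gas, T constant).
W = nRT ln(V₂/V₁) = 2.40×8.314×388×ln(0.355) = -8010 J.
Q = ΔU + W = -8010 J.
Net over both steps: W = -14600 J, Q = -8010 J, ΔU = 6630 J.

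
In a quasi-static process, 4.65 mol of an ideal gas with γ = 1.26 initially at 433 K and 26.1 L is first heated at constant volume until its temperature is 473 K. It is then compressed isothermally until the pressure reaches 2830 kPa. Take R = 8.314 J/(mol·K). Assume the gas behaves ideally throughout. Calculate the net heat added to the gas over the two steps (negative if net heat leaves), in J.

P₁ = nRT₁/V₁ = 4.65×8.314×433/26.1 = 641 kPa.
Step 1 — Isochoric: V stays 26.1 L; P/T = const ⇒ T₂ = 473 K, P₂ = 701 kPa.
W = 0 (no volume change).
ΔU = nCvΔT = 4.65×32.0×(473−433) = 5950 J.
Q = ΔU = 5950 J.
State after step 1: P = 701 kPa, V = 26.1 L, T = 473 K.
Step 2 — Isothermal: T stays 473 K; PV = const ⇒ V₂ = 6.46 L, P₂ = 2830 kPa.
ΔU = 0 (ideal gas, T constant).
W = nRT ln(V₂/V₁) = 4.65×8.314×473×ln(0.248) = -25500 J.
Q = ΔU + W = -25500 J.
Net over both steps: W = -25500 J, Q = -19600 J, ΔU = 5950 J.

-19600 J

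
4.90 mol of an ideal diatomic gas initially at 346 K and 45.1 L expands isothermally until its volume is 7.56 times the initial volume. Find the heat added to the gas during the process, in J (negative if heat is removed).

P₁ = nRT₁/V₁ = 4.90×8.314×346/45.1 = 313 kPa.
Isothermal: T stays 346 K; PV = const ⇒ V₂ = 341 L, P₂ = 41.3 kPa.
ΔU = 0 (ideal gas, T constant).
W = nRT ln(V₂/V₁) = 4.90×8.314×346×ln(7.56) = 28500 J.
Q = ΔU + W = 28500 J.

28500 J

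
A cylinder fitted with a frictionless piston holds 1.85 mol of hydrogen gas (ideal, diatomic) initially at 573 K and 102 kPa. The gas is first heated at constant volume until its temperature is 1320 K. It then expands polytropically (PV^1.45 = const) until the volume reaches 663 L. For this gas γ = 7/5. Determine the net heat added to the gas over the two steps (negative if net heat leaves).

25300 J

V₁ = nRT₁/P₁ = 1.85×8.314×573/102 = 86.4 L.
Step 1 — Isochoric: V stays 86.4 L; P/T = const ⇒ T₂ = 1320 K, P₂ = 235 kPa.
W = 0 (no volume change).
ΔU = nCvΔT = 1.85×20.8×(1320−573) = 28700 J.
Q = ΔU = 28700 J.
State after step 1: P = 235 kPa, V = 86.4 L, T = 1320 K.
Step 2 — Polytropic n=1.45: T₂ = T₁(V₁/V₂)^(n−1) = 1320×(0.130)^0.45 = 528 K; P₂ = P₁(V₁/V₂)^n = 12.2 kPa.
W = (P₁V₁−P₂V₂)/(n−1) = (235×86.4−12.2×663)/0.45 = 27100 J.
ΔU = nCvΔT = 1.85×20.8×(528−1320) = -30500 J.
Q = ΔU + W = -3390 J.
Net over both steps: W = 27100 J, Q = 25300 J, ΔU = -1740 J.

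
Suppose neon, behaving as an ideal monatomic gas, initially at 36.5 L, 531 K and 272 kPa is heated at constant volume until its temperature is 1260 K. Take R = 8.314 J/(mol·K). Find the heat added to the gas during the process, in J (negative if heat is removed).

20400 J

n = P₁V₁/(RT₁) = 272×36.5/(8.314×531) = 2.25 mol.
Isochoric: V stays 36.5 L; P/T = const ⇒ T₂ = 1260 K, P₂ = 645 kPa.
W = 0 (no volume change).
ΔU = nCvΔT = 2.25×12.5×(1260−531) = 20400 J.
Q = ΔU = 20400 J.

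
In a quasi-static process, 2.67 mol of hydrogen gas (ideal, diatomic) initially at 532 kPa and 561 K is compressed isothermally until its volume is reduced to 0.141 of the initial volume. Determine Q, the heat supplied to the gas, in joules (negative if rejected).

-24400 J

V₁ = nRT₁/P₁ = 2.67×8.314×561/532 = 23.4 L.
Isothermal: T stays 561 K; PV = const ⇒ V₂ = 3.30 L, P₂ = 3770 kPa.
ΔU = 0 (ideal gas, T constant).
W = nRT ln(V₂/V₁) = 2.67×8.314×561×ln(0.141) = -24400 J.
Q = ΔU + W = -24400 J.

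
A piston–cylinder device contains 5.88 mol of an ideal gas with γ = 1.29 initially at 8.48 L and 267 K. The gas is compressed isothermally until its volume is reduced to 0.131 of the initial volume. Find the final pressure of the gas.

P₁ = nRT₁/V₁ = 5.88×8.314×267/8.48 = 1540 kPa.
Isothermal: T stays 267 K; PV = const ⇒ V₂ = 1.11 L, P₂ = 11700 kPa.

11700 kPa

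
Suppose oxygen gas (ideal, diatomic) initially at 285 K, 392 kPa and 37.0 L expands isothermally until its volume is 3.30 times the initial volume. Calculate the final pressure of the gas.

119 kPa

Isothermal: T stays 285 K; PV = const ⇒ V₂ = 122 L, P₂ = 119 kPa.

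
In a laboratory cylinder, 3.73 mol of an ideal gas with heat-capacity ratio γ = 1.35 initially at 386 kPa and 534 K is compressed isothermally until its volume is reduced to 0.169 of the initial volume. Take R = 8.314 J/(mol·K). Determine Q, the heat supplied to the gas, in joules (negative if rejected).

-29400 J

V₁ = nRT₁/P₁ = 3.73×8.314×534/386 = 42.9 L.
Isothermal: T stays 534 K; PV = const ⇒ V₂ = 7.25 L, P₂ = 2280 kPa.
ΔU = 0 (ideal gas, T constant).
W = nRT ln(V₂/V₁) = 3.73×8.314×534×ln(0.169) = -29400 J.
Q = ΔU + W = -29400 J.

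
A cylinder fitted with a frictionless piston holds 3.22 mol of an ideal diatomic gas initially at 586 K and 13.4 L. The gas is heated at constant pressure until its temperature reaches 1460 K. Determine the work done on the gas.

-23400 J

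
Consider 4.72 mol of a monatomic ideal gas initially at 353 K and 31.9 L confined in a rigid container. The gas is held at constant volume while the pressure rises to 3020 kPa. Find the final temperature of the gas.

P₁ = nRT₁/V₁ = 4.72×8.314×353/31.9 = 434 kPa.
Isochoric: V stays 31.9 L; P/T = const ⇒ T₂ = 2450 K, P₂ = 3020 kPa.

2450 K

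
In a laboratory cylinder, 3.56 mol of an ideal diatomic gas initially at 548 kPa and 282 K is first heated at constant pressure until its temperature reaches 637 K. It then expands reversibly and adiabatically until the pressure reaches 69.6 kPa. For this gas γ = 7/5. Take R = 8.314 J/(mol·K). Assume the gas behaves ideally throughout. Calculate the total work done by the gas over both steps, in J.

V₁ = nRT₁/P₁ = 3.56×8.314×282/548 = 15.2 L.
Step 1 — Isobaric: P stays 548 kPa; V/T = const ⇒ T₂ = 637 K, V₂ = 34.4 L.
W = PΔV = 548×(34.4−15.2) kPa·L = 10500 J.
ΔU = nCvΔT = 3.56×20.8×(637−282) = 26300 J.
Q = ΔU + W = nCpΔT = 36800 J.
State after step 1: P = 548 kPa, V = 34.4 L, T = 637 K.
Step 2 — Adiabatic: T₂/T₁ = (P₂/P₁)^((γ−1)/γ) ⇒ T₂ = 637×(0.127)^0.286 = 353 K; V₂ = 150 L.
ΔU = nCvΔT = 3.56×20.8×(353−637) = -21000 J.
Q = 0 for an adiabatic process, so W = −ΔU = 21000 J.
Net over both steps: W = 31500 J, Q = 36800 J, ΔU = 5270 J.

31500 J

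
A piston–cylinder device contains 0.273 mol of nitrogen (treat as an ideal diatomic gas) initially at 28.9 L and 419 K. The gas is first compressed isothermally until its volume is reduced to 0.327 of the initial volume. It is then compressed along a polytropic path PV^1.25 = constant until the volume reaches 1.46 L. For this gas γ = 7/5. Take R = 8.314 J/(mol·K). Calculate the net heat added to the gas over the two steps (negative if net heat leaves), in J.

P₁ = nRT₁/V₁ = 0.273×8.314×419/28.9 = 32.9 kPa.
Step 1 — Isothermal: T stays 419 K; PV = const ⇒ V₂ = 9.45 L, P₂ = 101 kPa.
ΔU = 0 (ideal gas, T constant).
W = nRT ln(V₂/V₁) = 0.273×8.314×419×ln(0.327) = -1060 J.
Q = ΔU + W = -1060 J.
State after step 1: P = 101 kPa, V = 9.45 L, T = 419 K.
Step 2 — Polytropic n=1.25: T₂ = T₁(V₁/V₂)^(n−1) = 419×(6.47)^0.25 = 668 K; P₂ = P₁(V₁/V₂)^n = 1040 kPa.
W = (P₁V₁−P₂V₂)/(n−1) = (101×9.45−1040×1.46)/0.25 = -2260 J.
ΔU = nCvΔT = 0.273×20.8×(668−419) = 1410 J.
Q = ΔU + W = -849 J.
Net over both steps: W = -3330 J, Q = -1910 J, ΔU = 1410 J.

-1910 J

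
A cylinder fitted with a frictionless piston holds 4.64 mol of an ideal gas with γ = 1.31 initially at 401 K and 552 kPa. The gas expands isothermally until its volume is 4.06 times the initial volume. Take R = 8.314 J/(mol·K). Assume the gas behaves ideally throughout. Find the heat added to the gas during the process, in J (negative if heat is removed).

21700 J

V₁ = nRT₁/P₁ = 4.64×8.314×401/552 = 28.0 L.
Isothermal: T stays 401 K; PV = const ⇒ V₂ = 114 L, P₂ = 136 kPa.
ΔU = 0 (ideal gas, T constant).
W = nRT ln(V₂/V₁) = 4.64×8.314×401×ln(4.06) = 21700 J.
Q = ΔU + W = 21700 J.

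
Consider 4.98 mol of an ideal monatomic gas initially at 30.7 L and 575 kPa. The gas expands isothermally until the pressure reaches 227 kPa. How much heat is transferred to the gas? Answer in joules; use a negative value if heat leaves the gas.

T₁ = P₁V₁/(nR) = 575×30.7/(4.98×8.314) = 426 K.
Isothermal: T stays 426 K; PV = const ⇒ V₂ = 77.8 L, P₂ = 227 kPa.
ΔU = 0 (ideal gas, T constant).
W = nRT ln(V₂/V₁) = 4.98×8.314×426×ln(2.53) = 16400 J.
Q = ΔU + W = 16400 J.

16400 J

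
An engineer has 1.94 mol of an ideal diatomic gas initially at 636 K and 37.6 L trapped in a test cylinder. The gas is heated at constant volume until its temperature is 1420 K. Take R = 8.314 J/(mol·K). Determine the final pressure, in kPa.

P₁ = nRT₁/V₁ = 1.94×8.314×636/37.6 = 273 kPa.
Isochoric: V stays 37.6 L; P/T = const ⇒ T₂ = 1420 K, P₂ = 609 kPa.

609 kPa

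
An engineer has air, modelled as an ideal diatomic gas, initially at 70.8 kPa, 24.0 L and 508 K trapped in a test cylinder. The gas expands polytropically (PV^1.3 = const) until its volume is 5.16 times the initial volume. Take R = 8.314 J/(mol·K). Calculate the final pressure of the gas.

8.39 kPa

Polytropic n=1.3: T₂ = T₁(V₁/V₂)^(n−1) = 508×(0.194)^0.30 = 311 K; P₂ = P₁(V₁/V₂)^n = 8.39 kPa.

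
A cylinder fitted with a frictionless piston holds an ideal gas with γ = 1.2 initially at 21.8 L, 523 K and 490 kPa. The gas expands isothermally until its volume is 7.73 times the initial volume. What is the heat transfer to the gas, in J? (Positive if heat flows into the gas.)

21800 J

n = P₁V₁/(RT₁) = 490×21.8/(8.314×523) = 2.46 mol.
Isothermal: T stays 523 K; PV = const ⇒ V₂ = 169 L, P₂ = 63.4 kPa.
ΔU = 0 (ideal gas, T constant).
W = nRT ln(V₂/V₁) = 2.46×8.314×523×ln(7.73) = 21800 J.
Q = ΔU + W = 21800 J.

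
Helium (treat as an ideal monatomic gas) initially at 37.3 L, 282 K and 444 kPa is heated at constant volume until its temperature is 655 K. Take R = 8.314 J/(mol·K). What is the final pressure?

1030 kPa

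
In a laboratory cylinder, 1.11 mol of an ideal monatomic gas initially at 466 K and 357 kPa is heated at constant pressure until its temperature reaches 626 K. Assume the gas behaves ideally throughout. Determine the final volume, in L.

16.2 L

V₁ = nRT₁/P₁ = 1.11×8.314×466/357 = 12.0 L.
Isobaric: P stays 357 kPa; V/T = const ⇒ T₂ = 626 K, V₂ = 16.2 L.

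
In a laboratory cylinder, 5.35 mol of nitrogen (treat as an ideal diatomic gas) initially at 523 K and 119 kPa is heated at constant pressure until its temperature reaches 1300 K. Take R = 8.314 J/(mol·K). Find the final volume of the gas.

V₁ = nRT₁/P₁ = 5.35×8.314×523/119 = 195 L.
Isobaric: P stays 119 kPa; V/T = const ⇒ T₂ = 1300 K, V₂ = 486 L.

486 L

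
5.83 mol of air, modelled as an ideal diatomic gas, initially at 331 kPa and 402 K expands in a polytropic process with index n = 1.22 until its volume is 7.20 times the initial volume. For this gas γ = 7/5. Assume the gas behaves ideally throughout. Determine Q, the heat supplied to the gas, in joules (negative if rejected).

14000 J

V₁ = nRT₁/P₁ = 5.83×8.314×402/331 = 58.9 L.
Polytropic n=1.22: T₂ = T₁(V₁/V₂)^(n−1) = 402×(0.139)^0.22 = 260 K; P₂ = P₁(V₁/V₂)^n = 29.8 kPa.
W = (P₁V₁−P₂V₂)/(n−1) = (331×58.9−29.8×424)/0.22 = 31200 J.
ΔU = nCvΔT = 5.83×20.8×(260−402) = -17200 J.
Q = ΔU + W = 14000 J.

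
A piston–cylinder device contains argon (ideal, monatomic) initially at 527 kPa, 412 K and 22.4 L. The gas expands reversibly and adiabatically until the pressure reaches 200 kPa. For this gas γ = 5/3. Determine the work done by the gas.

5690 J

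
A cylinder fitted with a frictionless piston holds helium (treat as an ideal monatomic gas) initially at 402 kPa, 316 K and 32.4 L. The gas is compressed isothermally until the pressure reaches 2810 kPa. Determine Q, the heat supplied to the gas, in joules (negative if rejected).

n = P₁V₁/(RT₁) = 402×32.4/(8.314×316) = 4.96 mol.
Isothermal: T stays 316 K; PV = const ⇒ V₂ = 4.64 L, P₂ = 2810 kPa.
ΔU = 0 (ideal gas, T constant).
W = nRT ln(V₂/V₁) = 4.96×8.314×316×ln(0.143) = -25300 J.
Q = ΔU + W = -25300 J.

-25300 J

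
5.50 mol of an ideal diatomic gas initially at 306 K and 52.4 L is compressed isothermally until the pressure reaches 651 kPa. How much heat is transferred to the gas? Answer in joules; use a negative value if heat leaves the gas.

-12500 J

P₁ = nRT₁/V₁ = 5.50×8.314×306/52.4 = 267 kPa.
Isothermal: T stays 306 K; PV = const ⇒ V₂ = 21.5 L, P₂ = 651 kPa.
ΔU = 0 (ideal gas, T constant).
W = nRT ln(V₂/V₁) = 5.50×8.314×306×ln(0.410) = -12500 J.
Q = ΔU + W = -12500 J.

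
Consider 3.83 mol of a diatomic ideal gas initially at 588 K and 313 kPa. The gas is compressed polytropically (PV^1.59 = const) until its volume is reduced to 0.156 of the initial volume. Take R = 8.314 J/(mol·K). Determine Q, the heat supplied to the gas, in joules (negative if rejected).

30000 J

V₁ = nRT₁/P₁ = 3.83×8.314×588/313 = 59.8 L.
Polytropic n=1.59: T₂ = T₁(V₁/V₂)^(n−1) = 588×(6.41)^0.59 = 1760 K; P₂ = P₁(V₁/V₂)^n = 6000 kPa.
W = (P₁V₁−P₂V₂)/(n−1) = (313×59.8−6000×9.33)/0.59 = -63200 J.
ΔU = nCvΔT = 3.83×20.8×(1760−588) = 93300 J.
Q = ΔU + W = 30000 J.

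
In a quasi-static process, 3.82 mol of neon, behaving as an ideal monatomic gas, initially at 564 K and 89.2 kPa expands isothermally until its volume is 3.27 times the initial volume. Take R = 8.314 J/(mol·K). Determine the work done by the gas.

V₁ = nRT₁/P₁ = 3.82×8.314×564/89.2 = 201 L.
Isothermal: T stays 564 K; PV = const ⇒ V₂ = 657 L, P₂ = 27.3 kPa.
W = nRT ln(V₂/V₁) = 3.82×8.314×564×ln(3.27) = 21200 J.

21200 J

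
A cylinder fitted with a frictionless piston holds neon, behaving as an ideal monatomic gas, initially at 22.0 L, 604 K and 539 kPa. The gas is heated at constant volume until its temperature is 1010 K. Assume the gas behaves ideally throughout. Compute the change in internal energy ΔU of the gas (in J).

n = P₁V₁/(RT₁) = 539×22.0/(8.314×604) = 2.36 mol.
Isochoric: V stays 22.0 L; P/T = const ⇒ T₂ = 1010 K, P₂ = 901 kPa.
For an ideal gas ΔU = nCvΔT with Cv = (3/2)R = 12.5 J/(mol·K).
ΔU = 2.36×12.5×(1010−604) = 12000 J.

12000 J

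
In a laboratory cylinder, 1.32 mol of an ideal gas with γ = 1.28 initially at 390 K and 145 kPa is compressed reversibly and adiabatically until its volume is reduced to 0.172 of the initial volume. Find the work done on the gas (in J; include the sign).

9740 J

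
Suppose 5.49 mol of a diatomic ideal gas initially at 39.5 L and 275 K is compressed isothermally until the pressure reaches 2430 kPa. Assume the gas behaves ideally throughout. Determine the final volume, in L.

5.17 L

P₁ = nRT₁/V₁ = 5.49×8.314×275/39.5 = 318 kPa.
Isothermal: T stays 275 K; PV = const ⇒ V₂ = 5.17 L, P₂ = 2430 kPa.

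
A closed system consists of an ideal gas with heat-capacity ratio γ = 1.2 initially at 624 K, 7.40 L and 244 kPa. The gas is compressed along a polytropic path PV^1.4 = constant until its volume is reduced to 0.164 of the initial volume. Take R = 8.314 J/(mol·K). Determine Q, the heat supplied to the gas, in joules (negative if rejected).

n = P₁V₁/(RT₁) = 244×7.40/(8.314×624) = 0.348 mol.
Polytropic n=1.4: T₂ = T₁(V₁/V₂)^(n−1) = 624×(6.10)^0.40 = 1290 K; P₂ = P₁(V₁/V₂)^n = 3070 kPa.
W = (P₁V₁−P₂V₂)/(n−1) = (244×7.40−3070×1.21)/0.40 = -4790 J.
ΔU = nCvΔT = 0.348×41.6×(1290−624) = 9580 J.
Q = ΔU + W = 4790 J.

4790 J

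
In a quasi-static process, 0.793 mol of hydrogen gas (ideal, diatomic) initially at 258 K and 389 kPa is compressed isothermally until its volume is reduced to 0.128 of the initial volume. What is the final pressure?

V₁ = nRT₁/P₁ = 0.793×8.314×258/389 = 4.37 L.
Isothermal: T stays 258 K; PV = const ⇒ V₂ = 0.560 L, P₂ = 3040 kPa.

3040 kPa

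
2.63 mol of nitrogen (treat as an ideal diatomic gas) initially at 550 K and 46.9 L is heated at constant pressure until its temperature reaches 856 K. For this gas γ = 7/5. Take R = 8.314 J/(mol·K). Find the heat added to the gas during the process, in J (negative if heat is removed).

23400 J

P₁ = nRT₁/V₁ = 2.63×8.314×550/46.9 = 256 kPa.
Isobaric: P stays 256 kPa; V/T = const ⇒ T₂ = 856 K, V₂ = 73.0 L.
W = PΔV = 256×(73.0−46.9) kPa·L = 6690 J.
ΔU = nCvΔT = 2.63×20.8×(856−550) = 16700 J.
Q = ΔU + W = nCpΔT = 23400 J.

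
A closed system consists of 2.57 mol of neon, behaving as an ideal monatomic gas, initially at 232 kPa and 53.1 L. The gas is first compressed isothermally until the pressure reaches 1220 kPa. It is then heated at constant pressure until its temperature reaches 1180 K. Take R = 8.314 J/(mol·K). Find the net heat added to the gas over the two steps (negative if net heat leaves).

11800 J

T₁ = P₁V₁/(nR) = 232×53.1/(2.57×8.314) = 577 K.
Step 1 — Isothermal: T stays 577 K; PV = const ⇒ V₂ = 10.1 L, P₂ = 1220 kPa.
ΔU = 0 (ideal gas, T constant).
W = nRT ln(V₂/V₁) = 2.57×8.314×577×ln(0.190) = -20400 J.
Q = ΔU + W = -20400 J.
State after step 1: P = 1220 kPa, V = 10.1 L, T = 577 K.
Step 2 — Isobaric: P stays 1220 kPa; V/T = const ⇒ T₂ = 1180 K, V₂ = 20.7 L.
W = PΔV = 1220×(20.7−10.1) kPa·L = 12900 J.
ΔU = nCvΔT = 2.57×12.5×(1180−577) = 19300 J.
Q = ΔU + W = nCpΔT = 32200 J.
Net over both steps: W = -7550 J, Q = 11800 J, ΔU = 19300 J.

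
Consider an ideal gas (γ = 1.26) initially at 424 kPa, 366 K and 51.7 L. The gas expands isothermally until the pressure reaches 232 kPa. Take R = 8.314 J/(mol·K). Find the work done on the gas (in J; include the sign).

n = P₁V₁/(RT₁) = 424×51.7/(8.314×366) = 7.20 mol.
Isothermal: T stays 366 K; PV = const ⇒ V₂ = 94.5 L, P₂ = 232 kPa.
W = nRT ln(V₂/V₁) = 7.20×8.314×366×ln(1.83) = 13200 J.
Work done on the gas = −W_by = -13200 J.

-13200 J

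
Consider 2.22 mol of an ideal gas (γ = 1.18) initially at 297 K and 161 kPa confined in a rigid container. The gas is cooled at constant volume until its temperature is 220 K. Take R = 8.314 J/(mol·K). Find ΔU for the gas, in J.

-7900 J

V₁ = nRT₁/P₁ = 2.22×8.314×297/161 = 34.0 L.
Isochoric: V stays 34.0 L; P/T = const ⇒ T₂ = 220 K, P₂ = 119 kPa.
For an ideal gas ΔU = nCvΔT with Cv = R/(γ−1) = 46.2 J/(mol·K).
ΔU = 2.22×46.2×(220−297) = -7900 J.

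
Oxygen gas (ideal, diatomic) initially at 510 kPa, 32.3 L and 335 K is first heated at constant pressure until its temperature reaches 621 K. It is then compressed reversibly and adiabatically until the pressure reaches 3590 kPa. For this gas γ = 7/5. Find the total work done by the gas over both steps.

-42900 J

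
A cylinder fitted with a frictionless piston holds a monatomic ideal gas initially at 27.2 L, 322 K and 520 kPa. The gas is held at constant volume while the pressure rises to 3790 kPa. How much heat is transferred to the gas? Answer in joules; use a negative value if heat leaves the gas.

n = P₁V₁/(RT₁) = 520×27.2/(8.314×322) = 5.28 mol.
Isochoric: V stays 27.2 L; P/T = const ⇒ T₂ = 2350 K, P₂ = 3790 kPa.
W = 0 (no volume change).
ΔU = nCvΔT = 5.28×12.5×(2350−322) = 133000 J.
Q = ΔU = 133000 J.

133000 J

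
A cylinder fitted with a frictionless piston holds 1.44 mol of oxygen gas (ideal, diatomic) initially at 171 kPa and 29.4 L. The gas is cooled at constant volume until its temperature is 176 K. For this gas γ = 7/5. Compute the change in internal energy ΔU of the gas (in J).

-7300 J

T₁ = P₁V₁/(nR) = 171×29.4/(1.44×8.314) = 420 K.
Isochoric: V stays 29.4 L; P/T = const ⇒ T₂ = 176 K, P₂ = 71.7 kPa.
For an ideal gas ΔU = nCvΔT with Cv = (5/2)R = 20.8 J/(mol·K).
ΔU = 1.44×20.8×(176−420) = -7300 J.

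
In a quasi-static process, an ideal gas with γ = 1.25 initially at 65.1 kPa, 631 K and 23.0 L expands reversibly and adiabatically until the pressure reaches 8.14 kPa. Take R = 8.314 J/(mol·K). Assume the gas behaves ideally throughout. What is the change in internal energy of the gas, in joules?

n = P₁V₁/(RT₁) = 65.1×23.0/(8.314×631) = 0.285 mol.
Adiabatic: T₂/T₁ = (P₂/P₁)^((γ−1)/γ) ⇒ T₂ = 631×(0.125)^0.200 = 416 K; V₂ = 121 L.
For an ideal gas ΔU = nCvΔT with Cv = R/(γ−1) = 33.3 J/(mol·K).
ΔU = 0.285×33.3×(416−631) = -2040 J.

-2040 J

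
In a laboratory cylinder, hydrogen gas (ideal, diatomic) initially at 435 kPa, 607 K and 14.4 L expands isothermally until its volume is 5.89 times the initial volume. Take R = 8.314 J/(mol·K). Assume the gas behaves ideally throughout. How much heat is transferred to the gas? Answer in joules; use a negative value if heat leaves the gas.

11100 J

n = P₁V₁/(RT₁) = 435×14.4/(8.314×607) = 1.24 mol.
Isothermal: T stays 607 K; PV = const ⇒ V₂ = 84.8 L, P₂ = 73.9 kPa.
ΔU = 0 (ideal gas, T constant).
W = nRT ln(V₂/V₁) = 1.24×8.314×607×ln(5.89) = 11100 J.
Q = ΔU + W = 11100 J.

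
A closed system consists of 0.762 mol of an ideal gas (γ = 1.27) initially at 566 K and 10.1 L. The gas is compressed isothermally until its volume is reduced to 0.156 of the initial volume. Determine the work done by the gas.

-6660 J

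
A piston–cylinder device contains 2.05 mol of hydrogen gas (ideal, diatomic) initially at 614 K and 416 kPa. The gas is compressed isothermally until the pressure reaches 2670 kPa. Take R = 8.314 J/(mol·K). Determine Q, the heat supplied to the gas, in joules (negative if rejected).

-19500 J

V₁ = nRT₁/P₁ = 2.05×8.314×614/416 = 25.2 L.
Isothermal: T stays 614 K; PV = const ⇒ V₂ = 3.92 L, P₂ = 2670 kPa.
ΔU = 0 (ideal gas, T constant).
W = nRT ln(V₂/V₁) = 2.05×8.314×614×ln(0.156) = -19500 J.
Q = ΔU + W = -19500 J.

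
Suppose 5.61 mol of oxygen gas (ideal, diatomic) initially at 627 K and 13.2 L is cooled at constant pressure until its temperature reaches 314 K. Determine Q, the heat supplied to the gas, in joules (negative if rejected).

-51100 J

P₁ = nRT₁/V₁ = 5.61×8.314×627/13.2 = 2220 kPa.
Isobaric: P stays 2220 kPa; V/T = const ⇒ T₂ = 314 K, V₂ = 6.61 L.
W = PΔV = 2220×(6.61−13.2) kPa·L = -14600 J.
ΔU = nCvΔT = 5.61×20.8×(314−627) = -36500 J.
Q = ΔU + W = nCpΔT = -51100 J.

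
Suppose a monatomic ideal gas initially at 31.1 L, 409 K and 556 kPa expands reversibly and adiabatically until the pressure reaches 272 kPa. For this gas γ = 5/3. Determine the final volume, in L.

47.8 L

Adiabatic: T₂/T₁ = (P₂/P₁)^((γ−1)/γ) ⇒ T₂ = 409×(0.489)^0.400 = 307 K; V₂ = 47.8 L.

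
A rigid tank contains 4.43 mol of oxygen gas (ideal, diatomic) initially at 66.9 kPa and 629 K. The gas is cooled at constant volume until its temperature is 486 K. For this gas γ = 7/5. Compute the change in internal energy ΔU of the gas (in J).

V₁ = nRT₁/P₁ = 4.43×8.314×629/66.9 = 346 L.
Isochoric: V stays 346 L; P/T = const ⇒ T₂ = 486 K, P₂ = 51.7 kPa.
For an ideal gas ΔU = nCvΔT with Cv = (5/2)R = 20.8 J/(mol·K).
ΔU = 4.43×20.8×(486−629) = -13200 J.

-13200 J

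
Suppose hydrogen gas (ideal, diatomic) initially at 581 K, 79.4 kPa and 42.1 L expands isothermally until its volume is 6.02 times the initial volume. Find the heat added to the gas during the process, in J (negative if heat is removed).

6000 J

n = P₁V₁/(RT₁) = 79.4×42.1/(8.314×581) = 0.692 mol.
Isothermal: T stays 581 K; PV = const ⇒ V₂ = 253 L, P₂ = 13.2 kPa.
ΔU = 0 (ideal gas, T constant).
W = nRT ln(V₂/V₁) = 0.692×8.314×581×ln(6.02) = 6000 J.
Q = ΔU + W = 6000 J.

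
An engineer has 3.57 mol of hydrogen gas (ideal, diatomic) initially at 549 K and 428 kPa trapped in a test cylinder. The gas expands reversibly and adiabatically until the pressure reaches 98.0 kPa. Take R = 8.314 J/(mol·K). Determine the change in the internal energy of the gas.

V₁ = nRT₁/P₁ = 3.57×8.314×549/428 = 38.1 L.
Adiabatic: T₂/T₁ = (P₂/P₁)^((γ−1)/γ) ⇒ T₂ = 549×(0.229)^0.286 = 360 K; V₂ = 109 L.
For an ideal gas ΔU = nCvΔT with Cv = (5/2)R = 20.8 J/(mol·K).
ΔU = 3.57×20.8×(360−549) = -14000 J.

-14000 J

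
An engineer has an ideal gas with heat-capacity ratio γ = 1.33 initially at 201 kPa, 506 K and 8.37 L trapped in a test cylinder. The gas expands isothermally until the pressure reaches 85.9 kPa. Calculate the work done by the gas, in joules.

n = P₁V₁/(RT₁) = 201×8.37/(8.314×506) = 0.400 mol.
Isothermal: T stays 506 K; PV = const ⇒ V₂ = 19.6 L, P₂ = 85.9 kPa.
W = nRT ln(V₂/V₁) = 0.400×8.314×506×ln(2.34) = 1430 J.

1430 J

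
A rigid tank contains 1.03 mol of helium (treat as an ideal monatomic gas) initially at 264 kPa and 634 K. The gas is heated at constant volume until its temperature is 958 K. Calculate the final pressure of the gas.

399 kPa

V₁ = nRT₁/P₁ = 1.03×8.314×634/264 = 20.6 L.
Isochoric: V stays 20.6 L; P/T = const ⇒ T₂ = 958 K, P₂ = 399 kPa.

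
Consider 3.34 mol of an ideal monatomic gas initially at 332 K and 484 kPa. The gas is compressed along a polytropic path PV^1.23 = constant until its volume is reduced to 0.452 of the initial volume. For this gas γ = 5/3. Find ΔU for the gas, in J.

V₁ = nRT₁/P₁ = 3.34×8.314×332/484 = 19.0 L.
Polytropic n=1.23: T₂ = T₁(V₁/V₂)^(n−1) = 332×(2.21)^0.23 = 399 K; P₂ = P₁(V₁/V₂)^n = 1290 kPa.
For an ideal gas ΔU = nCvΔT with Cv = (3/2)R = 12.5 J/(mol·K).
ΔU = 3.34×12.5×(399−332) = 2770 J.

2770 J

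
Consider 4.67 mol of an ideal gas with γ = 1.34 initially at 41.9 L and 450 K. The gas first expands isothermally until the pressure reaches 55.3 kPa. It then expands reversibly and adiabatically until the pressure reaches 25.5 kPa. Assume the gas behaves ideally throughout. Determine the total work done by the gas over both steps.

P₁ = nRT₁/V₁ = 4.67×8.314×450/41.9 = 417 kPa.
Step 1 — Isothermal: T stays 450 K; PV = const ⇒ V₂ = 316 L, P₂ = 55.3 kPa.
ΔU = 0 (ideal gas, T constant).
W = nRT ln(V₂/V₁) = 4.67×8.314×450×ln(7.54) = 35300 J.
Q = ΔU + W = 35300 J.
State after step 1: P = 55.3 kPa, V = 316 L, T = 450 K.
Step 2 — Adiabatic: T₂/T₁ = (P₂/P₁)^((γ−1)/γ) ⇒ T₂ = 450×(0.461)^0.254 = 370 K; V₂ = 563 L.
ΔU = nCvΔT = 4.67×24.5×(370−450) = -9160 J.
Q = 0 for an adiabatic process, so W = −ΔU = 9160 J.
Net over both steps: W = 44500 J, Q = 35300 J, ΔU = -9160 J.

44500 J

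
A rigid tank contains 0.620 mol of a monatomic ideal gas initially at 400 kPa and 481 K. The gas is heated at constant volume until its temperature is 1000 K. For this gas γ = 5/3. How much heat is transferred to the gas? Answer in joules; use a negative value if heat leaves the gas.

4010 J

V₁ = nRT₁/P₁ = 0.620×8.314×481/400 = 6.20 L.
Isochoric: V stays 6.20 L; P/T = const ⇒ T₂ = 1000 K, P₂ = 832 kPa.
W = 0 (no volume change).
ΔU = nCvΔT = 0.620×12.5×(1000−481) = 4010 J.
Q = ΔU = 4010 J.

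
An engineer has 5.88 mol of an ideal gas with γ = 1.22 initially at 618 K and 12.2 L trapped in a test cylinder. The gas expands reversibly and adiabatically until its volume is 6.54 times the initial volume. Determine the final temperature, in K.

409 K

P₁ = nRT₁/V₁ = 5.88×8.314×618/12.2 = 2480 kPa.
Adiabatic: TV^(γ−1) = const ⇒ T₂ = 618×(0.153)^0.220 = 409 K; PV^γ = const ⇒ P₂ = 251 kPa.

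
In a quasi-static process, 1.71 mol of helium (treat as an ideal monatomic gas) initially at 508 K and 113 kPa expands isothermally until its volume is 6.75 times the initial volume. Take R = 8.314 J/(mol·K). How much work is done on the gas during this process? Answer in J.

-13800 J

V₁ = nRT₁/P₁ = 1.71×8.314×508/113 = 63.9 L.
Isothermal: T stays 508 K; PV = const ⇒ V₂ = 431 L, P₂ = 16.7 kPa.
W = nRT ln(V₂/V₁) = 1.71×8.314×508×ln(6.75) = 13800 J.
Work done on the gas = −W_by = -13800 J.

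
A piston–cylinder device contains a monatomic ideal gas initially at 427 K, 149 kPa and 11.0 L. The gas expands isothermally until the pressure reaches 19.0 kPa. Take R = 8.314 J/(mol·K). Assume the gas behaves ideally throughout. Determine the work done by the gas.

3380 J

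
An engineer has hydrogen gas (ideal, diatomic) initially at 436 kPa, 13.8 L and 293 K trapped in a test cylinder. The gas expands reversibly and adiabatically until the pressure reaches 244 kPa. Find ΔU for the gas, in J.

n = P₁V₁/(RT₁) = 436×13.8/(8.314×293) = 2.47 mol.
Adiabatic: T₂/T₁ = (P₂/P₁)^((γ−1)/γ) ⇒ T₂ = 293×(0.560)^0.286 = 248 K; V₂ = 20.9 L.
For an ideal gas ΔU = nCvΔT with Cv = (5/2)R = 20.8 J/(mol·K).
ΔU = 2.47×20.8×(248−293) = -2300 J.

-2300 J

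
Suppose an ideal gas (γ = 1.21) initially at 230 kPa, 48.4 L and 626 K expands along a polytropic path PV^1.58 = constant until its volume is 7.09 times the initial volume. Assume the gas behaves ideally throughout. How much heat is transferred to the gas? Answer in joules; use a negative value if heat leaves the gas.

-23000 J

n = P₁V₁/(RT₁) = 230×48.4/(8.314×626) = 2.14 mol.
Polytropic n=1.58: T₂ = T₁(V₁/V₂)^(n−1) = 626×(0.141)^0.58 = 201 K; P₂ = P₁(V₁/V₂)^n = 10.4 kPa.
W = (P₁V₁−P₂V₂)/(n−1) = (230×48.4−10.4×343)/0.58 = 13000 J.
ΔU = nCvΔT = 2.14×39.6×(201−626) = -36000 J.
Q = ΔU + W = -23000 J.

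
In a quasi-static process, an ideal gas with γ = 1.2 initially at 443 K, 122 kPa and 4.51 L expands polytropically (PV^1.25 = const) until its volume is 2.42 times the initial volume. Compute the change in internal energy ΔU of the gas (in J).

-545 J

n = P₁V₁/(RT₁) = 122×4.51/(8.314×443) = 0.149 mol.
Polytropic n=1.25: T₂ = T₁(V₁/V₂)^(n−1) = 443×(0.413)^0.25 = 355 K; P₂ = P₁(V₁/V₂)^n = 40.4 kPa.
For an ideal gas ΔU = nCvΔT with Cv = R/(γ−1) = 41.6 J/(mol·K).
ΔU = 0.149×41.6×(355−443) = -545 J.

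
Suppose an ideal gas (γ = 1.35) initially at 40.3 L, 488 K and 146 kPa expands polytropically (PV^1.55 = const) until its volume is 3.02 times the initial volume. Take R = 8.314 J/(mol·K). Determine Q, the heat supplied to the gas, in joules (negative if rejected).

n = P₁V₁/(RT₁) = 146×40.3/(8.314×488) = 1.45 mol.
Polytropic n=1.55: T₂ = T₁(V₁/V₂)^(n−1) = 488×(0.331)^0.55 = 266 K; P₂ = P₁(V₁/V₂)^n = 26.3 kPa.
W = (P₁V₁−P₂V₂)/(n−1) = (146×40.3−26.3×122)/0.55 = 4870 J.
ΔU = nCvΔT = 1.45×23.8×(266−488) = -7660 J.
Q = ΔU + W = -2780 J.

-2780 J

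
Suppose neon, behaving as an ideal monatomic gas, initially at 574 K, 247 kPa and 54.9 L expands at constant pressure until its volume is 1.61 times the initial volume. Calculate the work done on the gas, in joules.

-8270 J

n = P₁V₁/(RT₁) = 247×54.9/(8.314×574) = 2.84 mol.
Isobaric: P stays 247 kPa; V/T = const ⇒ T₂ = 924 K, V₂ = 88.4 L.
W = PΔV = 247×(88.4−54.9) kPa·L = 8270 J.
Work done on the gas = −W_by = -8270 J.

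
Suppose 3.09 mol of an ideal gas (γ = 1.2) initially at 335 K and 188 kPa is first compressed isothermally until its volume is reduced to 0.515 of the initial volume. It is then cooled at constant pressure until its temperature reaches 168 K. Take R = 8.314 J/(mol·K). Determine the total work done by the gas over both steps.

V₁ = nRT₁/P₁ = 3.09×8.314×335/188 = 45.8 L.
Step 1 — Isothermal: T stays 335 K; PV = const ⇒ V₂ = 23.6 L, P₂ = 365 kPa.
ΔU = 0 (ideal gas, T constant).
W = nRT ln(V₂/V₁) = 3.09×8.314×335×ln(0.515) = -5710 J.
Q = ΔU + W = -5710 J.
State after step 1: P = 365 kPa, V = 23.6 L, T = 335 K.
Step 2 — Isobaric: P stays 365 kPa; V/T = const ⇒ T₂ = 168 K, V₂ = 11.8 L.
W = PΔV = 365×(11.8−23.6) kPa·L = -4290 J.
ΔU = nCvΔT = 3.09×41.6×(168−335) = -21500 J.
Q = ΔU + W = nCpΔT = -25700 J.
Net over both steps: W = -10000 J, Q = -31500 J, ΔU = -21500 J.

-10000 J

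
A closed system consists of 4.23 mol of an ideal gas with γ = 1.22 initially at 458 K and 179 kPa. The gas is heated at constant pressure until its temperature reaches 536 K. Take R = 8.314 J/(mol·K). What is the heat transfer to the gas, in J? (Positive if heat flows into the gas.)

V₁ = nRT₁/P₁ = 4.23×8.314×458/179 = 90.0 L.
Isobaric: P stays 179 kPa; V/T = const ⇒ T₂ = 536 K, V₂ = 105 L.
W = PΔV = 179×(105−90.0) kPa·L = 2740 J.
ΔU = nCvΔT = 4.23×37.8×(536−458) = 12500 J.
Q = ΔU + W = nCpΔT = 15200 J.

15200 J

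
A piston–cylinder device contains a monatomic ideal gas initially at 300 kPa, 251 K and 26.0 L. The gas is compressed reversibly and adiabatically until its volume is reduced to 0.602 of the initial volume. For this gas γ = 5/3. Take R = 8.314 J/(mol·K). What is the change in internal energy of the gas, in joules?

4710 J

n = P₁V₁/(RT₁) = 300×26.0/(8.314×251) = 3.74 mol.
Adiabatic: TV^(γ−1) = const ⇒ T₂ = 251×(1.66)^0.667 = 352 K; PV^γ = const ⇒ P₂ = 699 kPa.
For an ideal gas ΔU = nCvΔT with Cv = (3/2)R = 12.5 J/(mol·K).
ΔU = 3.74×12.5×(352−251) = 4710 J.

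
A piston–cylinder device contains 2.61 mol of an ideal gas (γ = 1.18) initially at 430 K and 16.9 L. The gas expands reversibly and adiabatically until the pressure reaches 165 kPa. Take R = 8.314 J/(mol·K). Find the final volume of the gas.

47.0 L

P₁ = nRT₁/V₁ = 2.61×8.314×430/16.9 = 552 kPa.
Adiabatic: T₂/T₁ = (P₂/P₁)^((γ−1)/γ) ⇒ T₂ = 430×(0.299)^0.153 = 358 K; V₂ = 47.0 L.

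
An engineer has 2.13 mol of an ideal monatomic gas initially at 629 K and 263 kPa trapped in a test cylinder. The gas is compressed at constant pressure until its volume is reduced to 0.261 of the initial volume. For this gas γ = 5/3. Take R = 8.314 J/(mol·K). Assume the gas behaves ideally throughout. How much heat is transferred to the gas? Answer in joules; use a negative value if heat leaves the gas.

-20600 J

V₁ = nRT₁/P₁ = 2.13×8.314×629/263 = 42.4 L.
Isobaric: P stays 263 kPa; V/T = const ⇒ T₂ = 164 K, V₂ = 11.1 L.
W = PΔV = 263×(11.1−42.4) kPa·L = -8230 J.
ΔU = nCvΔT = 2.13×12.5×(164−629) = -12300 J.
Q = ΔU + W = nCpΔT = -20600 J.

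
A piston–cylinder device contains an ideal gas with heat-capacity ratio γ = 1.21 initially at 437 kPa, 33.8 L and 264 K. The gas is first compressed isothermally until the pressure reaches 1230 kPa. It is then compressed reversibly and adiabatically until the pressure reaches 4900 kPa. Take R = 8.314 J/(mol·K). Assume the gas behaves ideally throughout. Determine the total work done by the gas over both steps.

n = P₁V₁/(RT₁) = 437×33.8/(8.314×264) = 6.73 mol.
Step 1 — Isothermal: T stays 264 K; PV = const ⇒ V₂ = 12.0 L, P₂ = 1230 kPa.
ΔU = 0 (ideal gas, T constant).
W = nRT ln(V₂/V₁) = 6.73×8.314×264×ln(0.355) = -15300 J.
Q = ΔU + W = -15300 J.
State after step 1: P = 1230 kPa, V = 12.0 L, T = 264 K.
Step 2 — Adiabatic: T₂/T₁ = (P₂/P₁)^((γ−1)/γ) ⇒ T₂ = 264×(3.98)^0.174 = 336 K; V₂ = 3.83 L.
ΔU = nCvΔT = 6.73×39.6×(336−264) = 19100 J.
Q = 0 for an adiabatic process, so W = −ΔU = -19100 J.
Net over both steps: W = -34400 J, Q = -15300 J, ΔU = 19100 J.

-34400 J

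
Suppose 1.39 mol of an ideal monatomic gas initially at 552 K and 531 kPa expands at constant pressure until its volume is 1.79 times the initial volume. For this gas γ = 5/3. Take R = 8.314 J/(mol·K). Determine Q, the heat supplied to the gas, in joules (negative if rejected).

V₁ = nRT₁/P₁ = 1.39×8.314×552/531 = 12.0 L.
Isobaric: P stays 531 kPa; V/T = const ⇒ T₂ = 988 K, V₂ = 21.5 L.
W = PΔV = 531×(21.5−12.0) kPa·L = 5040 J.
ΔU = nCvΔT = 1.39×12.5×(988−552) = 7560 J.
Q = ΔU + W = nCpΔT = 12600 J.

12600 J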